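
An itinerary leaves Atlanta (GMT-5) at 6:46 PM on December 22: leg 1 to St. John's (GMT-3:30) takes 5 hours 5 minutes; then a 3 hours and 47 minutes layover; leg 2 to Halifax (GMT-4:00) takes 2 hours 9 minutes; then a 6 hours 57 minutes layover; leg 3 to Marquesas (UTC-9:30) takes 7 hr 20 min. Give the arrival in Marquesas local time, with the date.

Convert departure to UTC: 6:46 PM + 5:00 = 11:46 PM UTC on Dec 22.
Add 5 hours 5 minutes leg 1 → 4:51 AM UTC (Dec 23).
Add 3 hours 47 minutes layover in St. John's → 8:38 AM UTC.
Add 2 hours and 9 minutes leg 2 → 10:47 AM UTC.
Add 6 hours 57 minutes layover in Halifax → 5:44 PM UTC.
Add 7 hours and 20 minutes leg 3 → 1:04 AM UTC (Dec 24).
Marquesas is UTC−9:30, so local arrival = 1:04 AM − 9:30 = 3:34 PM on Dec 23.

3:34 PM on December 23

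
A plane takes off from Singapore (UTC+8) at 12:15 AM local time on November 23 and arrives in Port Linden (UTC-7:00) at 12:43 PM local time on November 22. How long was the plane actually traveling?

3 hours 28 minutes

Departure in UTC: 12:15 AM − 8:00 = 4:15 PM on Nov 22.
Arrival in UTC: 12:43 PM + 7:00 = 7:43 PM on Nov 22.
Elapsed = 7:43 PM − 4:15 PM = 3 hours 28 minutes.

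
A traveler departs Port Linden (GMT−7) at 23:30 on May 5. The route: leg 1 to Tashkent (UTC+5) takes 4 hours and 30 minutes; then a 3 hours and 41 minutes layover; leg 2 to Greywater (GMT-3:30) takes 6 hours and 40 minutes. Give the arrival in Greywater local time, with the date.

17:51 on May 6

Convert departure to UTC: 23:30 + 7:00 = 06:30 UTC on May 6.
Add 4 hours 30 minutes leg 1 → 11:00 UTC.
Add 3 hours and 41 minutes layover in Tashkent → 14:41 UTC.
Add 6 hours and 40 minutes leg 2 → 21:21 UTC.
Greywater is UTC−3:30, so local arrival = 21:21 − 3:30 = 17:51 on May 6.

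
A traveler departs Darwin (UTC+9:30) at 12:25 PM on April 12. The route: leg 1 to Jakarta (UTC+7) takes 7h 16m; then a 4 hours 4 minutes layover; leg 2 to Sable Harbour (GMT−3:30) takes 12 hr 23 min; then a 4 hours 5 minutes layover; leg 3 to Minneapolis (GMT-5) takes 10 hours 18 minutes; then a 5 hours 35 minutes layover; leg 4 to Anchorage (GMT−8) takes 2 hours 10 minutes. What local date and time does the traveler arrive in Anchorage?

Convert departure to UTC: 12:25 PM − 9:30 = 2:55 AM UTC on Apr 12.
Add 7 hours and 16 minutes leg 1 → 10:11 AM UTC.
Add 4 hours 4 minutes layover in Jakarta → 2:15 PM UTC.
Add 12 hours 23 minutes leg 2 → 2:38 AM UTC (Apr 13).
Add 4 hours 5 minutes layover in Sable Harbour → 6:43 AM UTC.
Add 10 hours 18 minutes leg 3 → 5:01 PM UTC.
Add 5 hours 35 minutes layover in Minneapolis → 10:36 PM UTC.
Add 2 hours and 10 minutes leg 4 → 12:46 AM UTC (Apr 14).
Anchorage is UTC−8:00, so local arrival = 12:46 AM − 8:00 = 4:46 PM on Apr 13.

4:46 PM on April 13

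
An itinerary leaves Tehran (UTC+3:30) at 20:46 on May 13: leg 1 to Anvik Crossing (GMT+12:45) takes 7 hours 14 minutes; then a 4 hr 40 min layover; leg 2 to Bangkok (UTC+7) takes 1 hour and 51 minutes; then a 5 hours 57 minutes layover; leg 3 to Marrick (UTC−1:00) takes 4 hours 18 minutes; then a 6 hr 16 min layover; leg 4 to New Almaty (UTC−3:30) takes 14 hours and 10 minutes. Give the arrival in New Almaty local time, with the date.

Convert departure to UTC: 20:46 − 3:30 = 17:16 UTC on May 13.
Add 7 hours 14 minutes leg 1 → 00:30 UTC (May 14).
Add 4 hours 40 minutes layover in Anvik Crossing → 05:10 UTC.
Add 1 hour 51 minutes leg 2 → 07:01 UTC.
Add 5 hours and 57 minutes layover in Bangkok → 12:58 UTC.
Add 4 hours 18 minutes leg 3 → 17:16 UTC.
Add 6 hours 16 minutes layover in Marrick → 23:32 UTC.
Add 14 hours and 10 minutes leg 4 → 13:42 UTC (May 15).
New Almaty is UTC−3:30, so local arrival = 13:42 − 3:30 = 10:12 on May 15.

10:12 on May 15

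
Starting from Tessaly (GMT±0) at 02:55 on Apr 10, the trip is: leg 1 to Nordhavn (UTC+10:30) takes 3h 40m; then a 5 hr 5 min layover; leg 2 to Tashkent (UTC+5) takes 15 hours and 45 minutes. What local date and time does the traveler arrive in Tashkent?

Tessaly is at UTC+0, so departure is already 02:55 UTC on Apr 10.
Add 3 hours 40 minutes leg 1 → 06:35 UTC.
Add 5 hours and 5 minutes layover in Nordhavn → 11:40 UTC.
Add 15 hours and 45 minutes leg 2 → 03:25 UTC (Apr 11).
Tashkent is UTC+5:00, so local arrival = 03:25 + 5:00 = 08:25 on Apr 11.

08:25 on April 11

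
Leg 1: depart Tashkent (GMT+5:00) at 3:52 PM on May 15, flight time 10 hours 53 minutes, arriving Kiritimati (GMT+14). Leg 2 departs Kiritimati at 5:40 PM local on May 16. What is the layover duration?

5 hours 55 minutes

Convert departure to UTC: 3:52 PM − 5:00 = 10:52 AM UTC on May 15.
Add 10 hours 53 minutes flight time → 9:45 PM UTC.
Kiritimati is UTC+14:00, so local arrival = 9:45 PM + 14:00 = 11:45 AM on May 16.
Layover = 5:40 PM − 11:45 AM = 5 hours 55 minutes.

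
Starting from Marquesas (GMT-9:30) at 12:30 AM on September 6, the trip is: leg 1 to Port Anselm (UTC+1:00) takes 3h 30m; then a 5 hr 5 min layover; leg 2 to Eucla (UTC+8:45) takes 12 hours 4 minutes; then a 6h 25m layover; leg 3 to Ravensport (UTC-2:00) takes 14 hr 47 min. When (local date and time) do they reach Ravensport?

Convert departure to UTC: 12:30 AM + 9:30 = 10:00 AM UTC on Sep 6.
Add 3 hours and 30 minutes leg 1 → 1:30 PM UTC.
Add 5 hours 5 minutes layover in Port Anselm → 6:35 PM UTC.
Add 12 hours 4 minutes leg 2 → 6:39 AM UTC (Sep 7).
Add 6 hours and 25 minutes layover in Eucla → 1:04 PM UTC.
Add 14 hours 47 minutes leg 3 → 3:51 AM UTC (Sep 8).
Ravensport is UTC−2:00, so local arrival = 3:51 AM − 2:00 = 1:51 AM on Sep 8.

1:51 AM on Sep 8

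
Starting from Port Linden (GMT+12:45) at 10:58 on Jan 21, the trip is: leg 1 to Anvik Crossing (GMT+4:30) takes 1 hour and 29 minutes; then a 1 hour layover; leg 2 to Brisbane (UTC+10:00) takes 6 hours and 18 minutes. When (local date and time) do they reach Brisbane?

Convert departure to UTC: 10:58 − 12:45 = 22:13 UTC on Jan 20.
Add 1 hour and 29 minutes leg 1 → 23:42 UTC.
Add 1 hour layover in Anvik Crossing → 00:42 UTC (Jan 21).
Add 6 hours 18 minutes leg 2 → 07:00 UTC.
Brisbane is UTC+10:00, so local arrival = 07:00 + 10:00 = 17:00 on Jan 21.

17:00 on Jan 21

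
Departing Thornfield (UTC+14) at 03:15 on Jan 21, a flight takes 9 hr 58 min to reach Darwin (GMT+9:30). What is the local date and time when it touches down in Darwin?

Convert departure to UTC: 03:15 − 14:00 = 13:15 UTC on Jan 20.
Add 9 hours 58 minutes travel time → 23:13 UTC.
Darwin is UTC+9:30, so local arrival = 23:13 + 9:30 = 08:43 on Jan 21.

08:43 on Jan 21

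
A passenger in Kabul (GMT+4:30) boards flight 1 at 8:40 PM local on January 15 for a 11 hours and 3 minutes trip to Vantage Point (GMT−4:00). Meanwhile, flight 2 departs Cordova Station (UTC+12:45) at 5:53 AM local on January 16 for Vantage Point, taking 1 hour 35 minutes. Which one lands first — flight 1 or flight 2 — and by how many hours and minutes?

the second, by 8 hours 30 minutes

Flight 1 in UTC: 8:40 PM − 4:30 = 4:10 PM on Jan 15.
+11 hours 3 minutes → arrive 3:13 AM UTC on Jan 16.
Flight 2 in UTC: 5:53 AM − 12:45 = 5:08 PM on Jan 15.
+1 hour 35 minutes → arrive 6:43 PM UTC on Jan 15.
Flight 2 lands earlier by 8 hours 30 minutes.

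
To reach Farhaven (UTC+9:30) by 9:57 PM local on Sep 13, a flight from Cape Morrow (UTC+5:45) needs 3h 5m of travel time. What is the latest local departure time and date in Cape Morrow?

3:07 PM on September 13

Target arrival in UTC: 9:57 PM − 9:30 = 12:27 PM on Sep 13.
Subtract 3 hours 5 minutes → departure 9:22 AM UTC on Sep 13.
Cape Morrow is UTC+5:45: 9:22 AM + 5:45 = 3:07 PM on Sep 13.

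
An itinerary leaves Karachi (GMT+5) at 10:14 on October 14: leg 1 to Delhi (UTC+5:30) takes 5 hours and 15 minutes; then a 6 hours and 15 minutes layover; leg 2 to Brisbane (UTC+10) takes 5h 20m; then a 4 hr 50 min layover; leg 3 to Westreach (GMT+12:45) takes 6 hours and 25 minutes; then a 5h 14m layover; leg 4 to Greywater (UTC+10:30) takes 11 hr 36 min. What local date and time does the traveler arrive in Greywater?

Convert departure to UTC: 10:14 − 5:00 = 05:14 UTC on Oct 14.
Add 5 hours and 15 minutes leg 1 → 10:29 UTC.
Add 6 hours 15 minutes layover in Delhi → 16:44 UTC.
Add 5 hours and 20 minutes leg 2 → 22:04 UTC.
Add 4 hours and 50 minutes layover in Brisbane → 02:54 UTC (Oct 15).
Add 6 hours and 25 minutes leg 3 → 09:19 UTC.
Add 5 hours 14 minutes layover in Westreach → 14:33 UTC.
Add 11 hours 36 minutes leg 4 → 02:09 UTC (Oct 16).
Greywater is UTC+10:30, so local arrival = 02:09 + 10:30 = 12:39 on Oct 16.

12:39 on October 16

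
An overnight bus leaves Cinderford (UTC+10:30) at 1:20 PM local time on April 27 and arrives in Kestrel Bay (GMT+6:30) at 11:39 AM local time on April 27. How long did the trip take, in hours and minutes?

Departure in UTC: 1:20 PM − 10:30 = 2:50 AM on Apr 27.
Arrival in UTC: 11:39 AM − 6:30 = 5:09 AM on Apr 27.
Elapsed = 5:09 AM − 2:50 AM = 2 hours 19 minutes.

2 hours 19 minutes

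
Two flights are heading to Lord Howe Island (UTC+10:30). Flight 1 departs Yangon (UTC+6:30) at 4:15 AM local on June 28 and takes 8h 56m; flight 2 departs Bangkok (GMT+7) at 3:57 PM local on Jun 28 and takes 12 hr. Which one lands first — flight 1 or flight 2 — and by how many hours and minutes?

Flight 1 in UTC: 4:15 AM − 6:30 = 9:45 PM on Jun 27.
+8 hours 56 minutes → arrive 6:41 AM UTC on Jun 28.
Flight 2 in UTC: 3:57 PM − 7:00 = 8:57 AM on Jun 28.
+12 hours → arrive 8:57 PM UTC on Jun 28.
Flight 1 lands earlier by 14 hours 16 minutes.

the first, by 14 hours 16 minutes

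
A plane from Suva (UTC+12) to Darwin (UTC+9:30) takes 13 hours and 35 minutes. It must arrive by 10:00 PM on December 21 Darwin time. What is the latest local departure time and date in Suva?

Target arrival in UTC: 10:00 PM − 9:30 = 12:30 PM on Dec 21.
Subtract 13 hours 35 minutes → departure 10:55 PM UTC on Dec 20.
Suva is UTC+12:00: 10:55 PM + 12:00 = 10:55 AM on Dec 21.

10:55 AM on December 21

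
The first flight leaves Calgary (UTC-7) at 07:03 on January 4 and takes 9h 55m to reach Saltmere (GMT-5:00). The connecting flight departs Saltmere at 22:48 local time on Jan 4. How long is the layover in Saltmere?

Convert departure to UTC: 07:03 + 7:00 = 14:03 UTC on Jan 4.
Add 9 hours 55 minutes flight time → 23:58 UTC.
Saltmere is UTC−5:00, so local arrival = 23:58 − 5:00 = 18:58 on Jan 4.
Layover = 22:48 − 18:58 = 3 hours 50 minutes.

3 hours 50 minutes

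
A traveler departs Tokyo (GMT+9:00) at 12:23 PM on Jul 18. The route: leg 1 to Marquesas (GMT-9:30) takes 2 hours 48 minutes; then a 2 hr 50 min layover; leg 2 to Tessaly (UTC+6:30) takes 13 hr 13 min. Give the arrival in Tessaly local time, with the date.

4:44 AM on Jul 19

Convert departure to UTC: 12:23 PM − 9:00 = 3:23 AM UTC on Jul 18.
Add 2 hours and 48 minutes leg 1 → 6:11 AM UTC.
Add 2 hours 50 minutes layover in Marquesas → 9:01 AM UTC.
Add 13 hours 13 minutes leg 2 → 10:14 PM UTC.
Tessaly is UTC+6:30, so local arrival = 10:14 PM + 6:30 = 4:44 AM on Jul 19.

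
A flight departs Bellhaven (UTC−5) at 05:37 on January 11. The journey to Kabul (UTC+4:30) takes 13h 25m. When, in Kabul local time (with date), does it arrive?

Convert departure to UTC: 05:37 + 5:00 = 10:37 UTC on Jan 11.
Add 13 hours 25 minutes travel time → 00:02 UTC (Jan 12).
Kabul is UTC+4:30, so local arrival = 00:02 + 4:30 = 04:32 on Jan 12.

04:32 on Jan 12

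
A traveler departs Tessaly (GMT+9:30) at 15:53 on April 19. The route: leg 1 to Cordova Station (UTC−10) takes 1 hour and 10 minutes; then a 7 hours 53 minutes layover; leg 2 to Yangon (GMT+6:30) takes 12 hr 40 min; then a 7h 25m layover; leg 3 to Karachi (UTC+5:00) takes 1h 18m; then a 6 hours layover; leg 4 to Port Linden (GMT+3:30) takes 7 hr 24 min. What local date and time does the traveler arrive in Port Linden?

05:43 on Apr 21

Convert departure to UTC: 15:53 − 9:30 = 06:23 UTC on Apr 19.
Add 1 hour and 10 minutes leg 1 → 07:33 UTC.
Add 7 hours 53 minutes layover in Cordova Station → 15:26 UTC.
Add 12 hours and 40 minutes leg 2 → 04:06 UTC (Apr 20).
Add 7 hours 25 minutes layover in Yangon → 11:31 UTC.
Add 1 hour 18 minutes leg 3 → 12:49 UTC.
Add 6 hours layover in Karachi → 18:49 UTC.
Add 7 hours 24 minutes leg 4 → 02:13 UTC (Apr 21).
Port Linden is UTC+3:30, so local arrival = 02:13 + 3:30 = 05:43 on Apr 21.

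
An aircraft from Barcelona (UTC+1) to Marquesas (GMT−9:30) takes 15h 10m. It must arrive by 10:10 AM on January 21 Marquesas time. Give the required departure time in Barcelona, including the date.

Target arrival in UTC: 10:10 AM + 9:30 = 7:40 PM on Jan 21.
Subtract 15 hours 10 minutes → departure 4:30 AM UTC on Jan 21.
Barcelona is UTC+1:00: 4:30 AM + 1:00 = 5:30 AM on Jan 21.

5:30 AM on January 21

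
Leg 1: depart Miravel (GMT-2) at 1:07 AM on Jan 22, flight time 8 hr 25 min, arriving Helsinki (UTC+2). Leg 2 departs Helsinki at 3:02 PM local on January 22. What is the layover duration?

1 hour 30 minutes

Convert departure to UTC: 1:07 AM + 2:00 = 3:07 AM UTC on Jan 22.
Add 8 hours and 25 minutes flight time → 11:32 AM UTC.
Helsinki is UTC+2:00, so local arrival = 11:32 AM + 2:00 = 1:32 PM on Jan 22.
Layover = 3:02 PM − 1:32 PM = 1 hour 30 minutes.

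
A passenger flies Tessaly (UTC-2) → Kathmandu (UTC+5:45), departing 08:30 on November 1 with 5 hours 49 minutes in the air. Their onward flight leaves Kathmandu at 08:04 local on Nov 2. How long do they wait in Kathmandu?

Convert departure to UTC: 08:30 + 2:00 = 10:30 UTC on Nov 1.
Add 5 hours 49 minutes flight time → 16:19 UTC.
Kathmandu is UTC+5:45, so local arrival = 16:19 + 5:45 = 22:04 on Nov 1.
Layover = 08:04 − 22:04 (+1 day) = 10 hours.

10 hours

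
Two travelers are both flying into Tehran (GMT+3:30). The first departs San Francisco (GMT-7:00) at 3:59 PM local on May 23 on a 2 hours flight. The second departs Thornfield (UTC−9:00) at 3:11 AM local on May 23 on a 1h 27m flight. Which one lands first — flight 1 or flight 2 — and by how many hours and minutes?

Flight 1 in UTC: 3:59 PM + 7:00 = 10:59 PM on May 23.
+2 hours → arrive 12:59 AM UTC on May 24.
Flight 2 in UTC: 3:11 AM + 9:00 = 12:11 PM on May 23.
+1 hour and 27 minutes → arrive 1:38 PM UTC on May 23.
Flight 2 lands earlier by 11 hours 21 minutes.

the second, by 11 hours 21 minutes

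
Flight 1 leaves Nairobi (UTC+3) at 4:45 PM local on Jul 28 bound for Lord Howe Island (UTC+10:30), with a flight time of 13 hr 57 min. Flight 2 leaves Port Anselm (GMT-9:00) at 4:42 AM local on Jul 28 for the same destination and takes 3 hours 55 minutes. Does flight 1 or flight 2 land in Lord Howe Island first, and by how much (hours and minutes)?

Flight 1 in UTC: 4:45 PM − 3:00 = 1:45 PM on Jul 28.
+13 hours and 57 minutes → arrive 3:42 AM UTC on Jul 29.
Flight 2 in UTC: 4:42 AM + 9:00 = 1:42 PM on Jul 28.
+3 hours and 55 minutes → arrive 5:37 PM UTC on Jul 28.
Flight 2 lands earlier by 10 hours 5 minutes.

the second, by 10 hours 5 minutes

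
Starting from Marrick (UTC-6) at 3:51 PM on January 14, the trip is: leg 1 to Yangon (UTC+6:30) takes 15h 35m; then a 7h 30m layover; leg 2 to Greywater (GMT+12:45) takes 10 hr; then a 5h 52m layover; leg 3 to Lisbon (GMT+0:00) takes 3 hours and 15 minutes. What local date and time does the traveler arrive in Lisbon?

Convert departure to UTC: 3:51 PM + 6:00 = 9:51 PM UTC on Jan 14.
Add 15 hours and 35 minutes leg 1 → 1:26 PM UTC (Jan 15).
Add 7 hours and 30 minutes layover in Yangon → 8:56 PM UTC.
Add 10 hours leg 2 → 6:56 AM UTC (Jan 16).
Add 5 hours and 52 minutes layover in Greywater → 12:48 PM UTC.
Add 3 hours and 15 minutes leg 3 → 4:03 PM UTC.
Lisbon is UTC+0, so local arrival is the same: 4:03 PM on Jan 16.

4:03 PM on Jan 16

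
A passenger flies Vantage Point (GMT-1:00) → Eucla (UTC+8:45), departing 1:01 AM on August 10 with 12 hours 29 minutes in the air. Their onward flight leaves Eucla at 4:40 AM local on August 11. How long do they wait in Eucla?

Convert departure to UTC: 1:01 AM + 1:00 = 2:01 AM UTC on Aug 10.
Add 12 hours 29 minutes flight time → 2:30 PM UTC.
Eucla is UTC+8:45, so local arrival = 2:30 PM + 8:45 = 11:15 PM on Aug 10.
Layover = 4:40 AM − 11:15 PM (+1 day) = 5 hours 25 minutes.

5 hours 25 minutes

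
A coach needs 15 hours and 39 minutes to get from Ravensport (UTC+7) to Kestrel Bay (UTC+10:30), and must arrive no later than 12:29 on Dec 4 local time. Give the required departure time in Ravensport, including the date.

17:20 on December 3

Target arrival in UTC: 12:29 − 10:30 = 01:59 on Dec 4.
Subtract 15 hours 39 minutes → departure 10:20 UTC on Dec 3.
Ravensport is UTC+7:00: 10:20 + 7:00 = 17:20 on Dec 3.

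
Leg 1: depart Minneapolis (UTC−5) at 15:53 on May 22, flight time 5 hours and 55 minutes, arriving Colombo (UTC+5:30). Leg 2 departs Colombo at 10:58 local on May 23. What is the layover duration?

2 hours 40 minutes

Convert departure to UTC: 15:53 + 5:00 = 20:53 UTC on May 22.
Add 5 hours and 55 minutes flight time → 02:48 UTC (May 23).
Colombo is UTC+5:30, so local arrival = 02:48 + 5:30 = 08:18 on May 23.
Layover = 10:58 − 08:18 = 2 hours 40 minutes.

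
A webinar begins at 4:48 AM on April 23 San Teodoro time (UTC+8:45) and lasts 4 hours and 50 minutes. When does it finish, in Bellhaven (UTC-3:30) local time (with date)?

Convert start to UTC: 4:48 AM − 8:45 = 8:03 PM UTC on Apr 22.
Add 4 hours 50 minutes duration → 12:53 AM UTC (Apr 23).
Bellhaven is UTC−3:30, so local end time = 12:53 AM − 3:30 = 9:23 PM on Apr 22.

9:23 PM on April 22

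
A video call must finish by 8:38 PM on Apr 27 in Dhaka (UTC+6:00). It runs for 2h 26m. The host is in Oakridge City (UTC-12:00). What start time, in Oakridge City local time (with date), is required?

12:12 AM on Apr 27

Target end time in UTC: 8:38 PM − 6:00 = 2:38 PM on Apr 27.
Subtract 2 hours 26 minutes → start 12:12 PM UTC on Apr 27.
Oakridge City is UTC−12:00: 12:12 PM − 12:00 = 12:12 AM on Apr 27.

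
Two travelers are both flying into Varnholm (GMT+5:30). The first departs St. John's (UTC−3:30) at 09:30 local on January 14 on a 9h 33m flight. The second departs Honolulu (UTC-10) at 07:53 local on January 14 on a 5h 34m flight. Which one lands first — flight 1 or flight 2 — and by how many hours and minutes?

the first, by 54 minutes

Flight 1 in UTC: 09:30 + 3:30 = 13:00 on Jan 14.
+9 hours 33 minutes → arrive 22:33 UTC on Jan 14.
Flight 2 in UTC: 07:53 + 10:00 = 17:53 on Jan 14.
+5 hours and 34 minutes → arrive 23:27 UTC on Jan 14.
Flight 1 lands earlier by 54 minutes.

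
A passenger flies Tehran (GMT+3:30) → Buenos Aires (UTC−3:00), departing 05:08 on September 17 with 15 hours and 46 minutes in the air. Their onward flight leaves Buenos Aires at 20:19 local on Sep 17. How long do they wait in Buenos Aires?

Convert departure to UTC: 05:08 − 3:30 = 01:38 UTC on Sep 17.
Add 15 hours and 46 minutes flight time → 17:24 UTC.
Buenos Aires is UTC−3:00, so local arrival = 17:24 − 3:00 = 14:24 on Sep 17.
Layover = 20:19 − 14:24 = 5 hours 55 minutes.

5 hours 55 minutes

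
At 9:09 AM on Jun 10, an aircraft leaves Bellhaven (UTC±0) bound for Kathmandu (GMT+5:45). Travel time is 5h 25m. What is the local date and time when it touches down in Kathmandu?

8:19 PM on June 10

Bellhaven is at UTC+0, so departure is already 9:09 AM UTC on Jun 10.
Add 5 hours and 25 minutes travel time → 2:34 PM UTC.
Kathmandu is UTC+5:45, so local arrival = 2:34 PM + 5:45 = 8:19 PM on Jun 10.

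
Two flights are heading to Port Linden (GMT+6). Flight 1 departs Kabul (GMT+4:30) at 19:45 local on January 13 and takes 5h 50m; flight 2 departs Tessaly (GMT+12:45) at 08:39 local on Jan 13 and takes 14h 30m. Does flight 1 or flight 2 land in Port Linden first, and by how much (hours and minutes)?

the second, by 10 hours 41 minutes

Flight 1 in UTC: 19:45 − 4:30 = 15:15 on Jan 13.
+5 hours 50 minutes → arrive 21:05 UTC on Jan 13.
Flight 2 in UTC: 08:39 − 12:45 = 19:54 on Jan 12.
+14 hours and 30 minutes → arrive 10:24 UTC on Jan 13.
Flight 2 lands earlier by 10 hours 41 minutes.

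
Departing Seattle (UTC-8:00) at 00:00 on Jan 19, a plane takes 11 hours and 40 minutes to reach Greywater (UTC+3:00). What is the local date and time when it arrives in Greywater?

22:40 on January 19

Convert departure to UTC: 00:00 + 8:00 = 08:00 UTC on Jan 19.
Add 11 hours and 40 minutes travel time → 19:40 UTC.
Greywater is UTC+3:00, so local arrival = 19:40 + 3:00 = 22:40 on Jan 19.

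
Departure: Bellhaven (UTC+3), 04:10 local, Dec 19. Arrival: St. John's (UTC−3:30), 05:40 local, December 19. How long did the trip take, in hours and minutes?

8 hours

Departure in UTC: 04:10 − 3:00 = 01:10 on Dec 19.
Arrival in UTC: 05:40 + 3:30 = 09:10 on Dec 19.
Elapsed = 09:10 − 01:10 = 8 hours.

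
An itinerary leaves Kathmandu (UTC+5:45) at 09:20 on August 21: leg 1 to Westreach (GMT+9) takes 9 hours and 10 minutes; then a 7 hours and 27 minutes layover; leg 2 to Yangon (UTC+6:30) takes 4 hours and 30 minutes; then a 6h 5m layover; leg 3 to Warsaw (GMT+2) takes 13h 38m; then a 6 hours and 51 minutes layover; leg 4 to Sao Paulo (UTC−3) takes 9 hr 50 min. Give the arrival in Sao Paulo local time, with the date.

10:06 on Aug 23

Convert departure to UTC: 09:20 − 5:45 = 03:35 UTC on Aug 21.
Add 9 hours and 10 minutes leg 1 → 12:45 UTC.
Add 7 hours and 27 minutes layover in Westreach → 20:12 UTC.
Add 4 hours and 30 minutes leg 2 → 00:42 UTC (Aug 22).
Add 6 hours and 5 minutes layover in Yangon → 06:47 UTC.
Add 13 hours and 38 minutes leg 3 → 20:25 UTC.
Add 6 hours and 51 minutes layover in Warsaw → 03:16 UTC (Aug 23).
Add 9 hours and 50 minutes leg 4 → 13:06 UTC.
Sao Paulo is UTC−3:00, so local arrival = 13:06 − 3:00 = 10:06 on Aug 23.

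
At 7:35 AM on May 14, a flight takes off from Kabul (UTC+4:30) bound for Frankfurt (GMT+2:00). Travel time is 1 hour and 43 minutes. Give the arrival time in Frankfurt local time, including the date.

Convert departure to UTC: 7:35 AM − 4:30 = 3:05 AM UTC on May 14.
Add 1 hour and 43 minutes travel time → 4:48 AM UTC.
Frankfurt is UTC+2:00, so local arrival = 4:48 AM + 2:00 = 6:48 AM on May 14.

6:48 AM on May 14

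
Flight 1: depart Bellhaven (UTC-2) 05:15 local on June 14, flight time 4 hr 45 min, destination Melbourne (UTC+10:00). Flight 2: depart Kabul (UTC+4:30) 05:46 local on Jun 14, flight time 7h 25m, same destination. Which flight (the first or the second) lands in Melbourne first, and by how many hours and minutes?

the second, by 3 hours 19 minutes

Flight 1 in UTC: 05:15 + 2:00 = 07:15 on Jun 14.
+4 hours 45 minutes → arrive 12:00 UTC on Jun 14.
Flight 2 in UTC: 05:46 − 4:30 = 01:16 on Jun 14.
+7 hours and 25 minutes → arrive 08:41 UTC on Jun 14.
Flight 2 lands earlier by 3 hours 19 minutes.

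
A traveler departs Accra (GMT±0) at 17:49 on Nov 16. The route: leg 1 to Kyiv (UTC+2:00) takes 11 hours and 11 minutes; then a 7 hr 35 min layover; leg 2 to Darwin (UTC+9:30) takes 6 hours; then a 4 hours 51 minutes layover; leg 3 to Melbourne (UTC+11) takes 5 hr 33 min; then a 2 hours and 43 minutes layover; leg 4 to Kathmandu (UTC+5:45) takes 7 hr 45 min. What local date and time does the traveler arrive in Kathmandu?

21:12 on November 18

Accra is at UTC+0, so departure is already 17:49 UTC on Nov 16.
Add 11 hours 11 minutes leg 1 → 05:00 UTC (Nov 17).
Add 7 hours and 35 minutes layover in Kyiv → 12:35 UTC.
Add 6 hours leg 2 → 18:35 UTC.
Add 4 hours and 51 minutes layover in Darwin → 23:26 UTC.
Add 5 hours 33 minutes leg 3 → 04:59 UTC (Nov 18).
Add 2 hours 43 minutes layover in Melbourne → 07:42 UTC.
Add 7 hours and 45 minutes leg 4 → 15:27 UTC.
Kathmandu is UTC+5:45, so local arrival = 15:27 + 5:45 = 21:12 on Nov 18.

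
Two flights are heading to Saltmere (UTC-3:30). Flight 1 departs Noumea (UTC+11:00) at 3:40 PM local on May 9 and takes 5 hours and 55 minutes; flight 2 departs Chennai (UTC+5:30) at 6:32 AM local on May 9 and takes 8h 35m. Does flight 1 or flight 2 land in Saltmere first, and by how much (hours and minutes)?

Flight 1 in UTC: 3:40 PM − 11:00 = 4:40 AM on May 9.
+5 hours and 55 minutes → arrive 10:35 AM UTC on May 9.
Flight 2 in UTC: 6:32 AM − 5:30 = 1:02 AM on May 9.
+8 hours 35 minutes → arrive 9:37 AM UTC on May 9.
Flight 2 lands earlier by 58 minutes.

the second, by 58 minutes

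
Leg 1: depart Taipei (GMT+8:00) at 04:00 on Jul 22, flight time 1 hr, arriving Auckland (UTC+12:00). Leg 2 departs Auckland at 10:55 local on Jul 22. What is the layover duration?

Convert departure to UTC: 04:00 − 8:00 = 20:00 UTC on Jul 21.
Add 1 hour flight time → 21:00 UTC.
Auckland is UTC+12:00, so local arrival = 21:00 + 12:00 = 09:00 on Jul 22.
Layover = 10:55 − 09:00 = 1 hour 55 minutes.

1 hour 55 minutes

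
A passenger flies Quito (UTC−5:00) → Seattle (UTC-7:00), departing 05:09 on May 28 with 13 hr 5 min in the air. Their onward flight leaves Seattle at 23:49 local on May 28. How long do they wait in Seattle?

Convert departure to UTC: 05:09 + 5:00 = 10:09 UTC on May 28.
Add 13 hours and 5 minutes flight time → 23:14 UTC.
Seattle is UTC−7:00, so local arrival = 23:14 − 7:00 = 16:14 on May 28.
Layover = 23:49 − 16:14 = 7 hours 35 minutes.

7 hours 35 minutes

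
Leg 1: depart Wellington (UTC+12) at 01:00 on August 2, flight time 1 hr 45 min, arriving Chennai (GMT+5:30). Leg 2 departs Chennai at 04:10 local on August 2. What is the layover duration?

7 hours 55 minutes

Convert departure to UTC: 01:00 − 12:00 = 13:00 UTC on Aug 1.
Add 1 hour 45 minutes flight time → 14:45 UTC.
Chennai is UTC+5:30, so local arrival = 14:45 + 5:30 = 20:15 on Aug 1.
Layover = 04:10 − 20:15 (+1 day) = 7 hours 55 minutes.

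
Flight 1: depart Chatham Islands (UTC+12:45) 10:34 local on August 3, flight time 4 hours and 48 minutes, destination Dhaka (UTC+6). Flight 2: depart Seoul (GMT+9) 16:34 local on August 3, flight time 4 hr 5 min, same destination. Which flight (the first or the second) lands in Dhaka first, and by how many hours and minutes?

the first, by 9 hours 2 minutes

Flight 1 in UTC: 10:34 − 12:45 = 21:49 on Aug 2.
+4 hours and 48 minutes → arrive 02:37 UTC on Aug 3.
Flight 2 in UTC: 16:34 − 9:00 = 07:34 on Aug 3.
+4 hours 5 minutes → arrive 11:39 UTC on Aug 3.
Flight 1 lands earlier by 9 hours 2 minutes.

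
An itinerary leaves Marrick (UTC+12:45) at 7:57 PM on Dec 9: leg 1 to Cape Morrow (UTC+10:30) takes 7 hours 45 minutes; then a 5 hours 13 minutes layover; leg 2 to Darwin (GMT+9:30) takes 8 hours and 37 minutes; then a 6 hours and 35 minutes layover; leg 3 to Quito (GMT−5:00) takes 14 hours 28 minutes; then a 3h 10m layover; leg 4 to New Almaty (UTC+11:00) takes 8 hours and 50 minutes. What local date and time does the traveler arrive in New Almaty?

Convert departure to UTC: 7:57 PM − 12:45 = 7:12 AM UTC on Dec 9.
Add 7 hours 45 minutes leg 1 → 2:57 PM UTC.
Add 5 hours and 13 minutes layover in Cape Morrow → 8:10 PM UTC.
Add 8 hours and 37 minutes leg 2 → 4:47 AM UTC (Dec 10).
Add 6 hours and 35 minutes layover in Darwin → 11:22 AM UTC.
Add 14 hours 28 minutes leg 3 → 1:50 AM UTC (Dec 11).
Add 3 hours 10 minutes layover in Quito → 5:00 AM UTC.
Add 8 hours 50 minutes leg 4 → 1:50 PM UTC.
New Almaty is UTC+11:00, so local arrival = 1:50 PM + 11:00 = 12:50 AM on Dec 12.

12:50 AM on Dec 12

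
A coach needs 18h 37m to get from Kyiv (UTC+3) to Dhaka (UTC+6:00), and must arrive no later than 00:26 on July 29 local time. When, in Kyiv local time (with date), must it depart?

Target arrival in UTC: 00:26 − 6:00 = 18:26 on Jul 28.
Subtract 18 hours and 37 minutes → departure 23:49 UTC on Jul 27.
Kyiv is UTC+3:00: 23:49 + 3:00 = 02:49 on Jul 28.

02:49 on Jul 28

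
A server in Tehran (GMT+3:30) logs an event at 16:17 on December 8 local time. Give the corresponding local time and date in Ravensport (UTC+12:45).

01:32 on Dec 9

Ravensport is 9:15 ahead of Tehran.
Shift by the zone difference: 16:17 + 9:15 = 01:32 on Dec 9 in Ravensport.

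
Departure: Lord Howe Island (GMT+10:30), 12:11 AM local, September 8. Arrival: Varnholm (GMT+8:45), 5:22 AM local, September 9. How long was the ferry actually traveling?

Departure in UTC: 12:11 AM − 10:30 = 1:41 PM on Sep 7.
Arrival in UTC: 5:22 AM − 8:45 = 8:37 PM on Sep 8.
Elapsed = 8:37 PM − 1:41 PM (+1 day) = 30 hours 56 minutes.

30 hours 56 minutes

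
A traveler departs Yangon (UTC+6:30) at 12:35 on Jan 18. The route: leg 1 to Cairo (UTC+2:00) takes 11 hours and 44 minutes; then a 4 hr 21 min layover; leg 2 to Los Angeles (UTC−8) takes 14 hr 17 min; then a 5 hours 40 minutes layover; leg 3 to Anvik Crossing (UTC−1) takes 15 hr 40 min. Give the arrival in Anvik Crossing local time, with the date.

08:47 on January 20

Convert departure to UTC: 12:35 − 6:30 = 06:05 UTC on Jan 18.
Add 11 hours 44 minutes leg 1 → 17:49 UTC.
Add 4 hours 21 minutes layover in Cairo → 22:10 UTC.
Add 14 hours 17 minutes leg 2 → 12:27 UTC (Jan 19).
Add 5 hours 40 minutes layover in Los Angeles → 18:07 UTC.
Add 15 hours 40 minutes leg 3 → 09:47 UTC (Jan 20).
Anvik Crossing is UTC−1:00, so local arrival = 09:47 − 1:00 = 08:47 on Jan 20.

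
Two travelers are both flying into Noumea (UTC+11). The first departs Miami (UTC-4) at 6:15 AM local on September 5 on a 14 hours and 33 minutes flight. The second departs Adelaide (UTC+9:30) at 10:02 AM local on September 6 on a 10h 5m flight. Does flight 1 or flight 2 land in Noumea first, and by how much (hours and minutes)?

Flight 1 in UTC: 6:15 AM + 4:00 = 10:15 AM on Sep 5.
+14 hours and 33 minutes → arrive 12:48 AM UTC on Sep 6.
Flight 2 in UTC: 10:02 AM − 9:30 = 12:32 AM on Sep 6.
+10 hours and 5 minutes → arrive 10:37 AM UTC on Sep 6.
Flight 1 lands earlier by 9 hours 49 minutes.

the first, by 9 hours 49 minutes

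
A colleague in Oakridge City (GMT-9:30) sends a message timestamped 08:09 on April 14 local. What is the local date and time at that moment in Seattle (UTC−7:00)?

Seattle is 2:30 ahead of Oakridge City.
Shift by the zone difference: 08:09 + 2:30 = 10:39 on Apr 14 in Seattle.

10:39 on April 14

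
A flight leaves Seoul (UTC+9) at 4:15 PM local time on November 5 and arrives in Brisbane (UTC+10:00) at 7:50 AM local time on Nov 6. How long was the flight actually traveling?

14 hours 35 minutes

Departure in UTC: 4:15 PM − 9:00 = 7:15 AM on Nov 5.
Arrival in UTC: 7:50 AM − 10:00 = 9:50 PM on Nov 5.
Elapsed = 9:50 PM − 7:15 AM = 14 hours 35 minutes.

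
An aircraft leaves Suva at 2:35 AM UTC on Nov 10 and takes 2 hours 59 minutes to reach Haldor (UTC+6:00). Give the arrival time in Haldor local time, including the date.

11:34 AM on November 10

Departure is given in UTC: 2:35 AM on Nov 10.
Add 2 hours and 59 minutes → 5:34 AM UTC.
Haldor is UTC+6:00: 5:34 AM + 6:00 = 11:34 AM on Nov 10.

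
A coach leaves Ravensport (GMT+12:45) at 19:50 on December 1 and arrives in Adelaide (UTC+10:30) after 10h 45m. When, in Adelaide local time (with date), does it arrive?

04:20 on Dec 2

Adelaide is 2:15 behind Ravensport.
After 10 hours and 45 minutes it is 06:35 (Dec 2) in Ravensport.
Shift by the zone difference: 06:35 − 2:15 = 04:20 on Dec 2 in Adelaide.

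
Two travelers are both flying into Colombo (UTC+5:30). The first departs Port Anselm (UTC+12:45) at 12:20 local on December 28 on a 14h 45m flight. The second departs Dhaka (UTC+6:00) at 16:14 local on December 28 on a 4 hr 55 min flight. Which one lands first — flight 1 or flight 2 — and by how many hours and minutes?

the first, by 49 minutes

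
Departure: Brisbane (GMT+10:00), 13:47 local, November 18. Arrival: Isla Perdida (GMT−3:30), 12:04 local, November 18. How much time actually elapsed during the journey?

Departure in UTC: 13:47 − 10:00 = 03:47 on Nov 18.
Arrival in UTC: 12:04 + 3:30 = 15:34 on Nov 18.
Elapsed = 15:34 − 03:47 = 11 hours 47 minutes.

11 hours 47 minutes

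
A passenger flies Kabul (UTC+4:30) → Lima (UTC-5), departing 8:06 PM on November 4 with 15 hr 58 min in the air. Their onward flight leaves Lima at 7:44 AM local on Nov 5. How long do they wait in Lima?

Convert departure to UTC: 8:06 PM − 4:30 = 3:36 PM UTC on Nov 4.
Add 15 hours and 58 minutes flight time → 7:34 AM UTC (Nov 5).
Lima is UTC−5:00, so local arrival = 7:34 AM − 5:00 = 2:34 AM on Nov 5.
Layover = 7:44 AM − 2:34 AM = 5 hours 10 minutes.

5 hours 10 minutes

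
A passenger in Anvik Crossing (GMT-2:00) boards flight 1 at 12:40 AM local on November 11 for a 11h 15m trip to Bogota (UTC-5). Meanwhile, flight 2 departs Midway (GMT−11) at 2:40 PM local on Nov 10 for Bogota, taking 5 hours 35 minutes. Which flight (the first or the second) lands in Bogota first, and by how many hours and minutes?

Flight 1 in UTC: 12:40 AM + 2:00 = 2:40 AM on Nov 11.
+11 hours and 15 minutes → arrive 1:55 PM UTC on Nov 11.
Flight 2 in UTC: 2:40 PM + 11:00 = 1:40 AM on Nov 11.
+5 hours 35 minutes → arrive 7:15 AM UTC on Nov 11.
Flight 2 lands earlier by 6 hours 40 minutes.

the second, by 6 hours 40 minutes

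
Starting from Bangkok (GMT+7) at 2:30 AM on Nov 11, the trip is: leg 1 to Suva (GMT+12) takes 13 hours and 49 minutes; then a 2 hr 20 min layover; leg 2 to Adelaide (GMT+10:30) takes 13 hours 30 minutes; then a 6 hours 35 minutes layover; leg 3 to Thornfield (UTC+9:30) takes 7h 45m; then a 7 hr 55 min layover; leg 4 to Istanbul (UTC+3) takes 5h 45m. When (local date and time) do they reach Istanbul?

Convert departure to UTC: 2:30 AM − 7:00 = 7:30 PM UTC on Nov 10.
Add 13 hours and 49 minutes leg 1 → 9:19 AM UTC (Nov 11).
Add 2 hours and 20 minutes layover in Suva → 11:39 AM UTC.
Add 13 hours and 30 minutes leg 2 → 1:09 AM UTC (Nov 12).
Add 6 hours and 35 minutes layover in Adelaide → 7:44 AM UTC.
Add 7 hours 45 minutes leg 3 → 3:29 PM UTC.
Add 7 hours and 55 minutes layover in Thornfield → 11:24 PM UTC.
Add 5 hours and 45 minutes leg 4 → 5:09 AM UTC (Nov 13).
Istanbul is UTC+3:00, so local arrival = 5:09 AM + 3:00 = 8:09 AM on Nov 13.

8:09 AM on Nov 13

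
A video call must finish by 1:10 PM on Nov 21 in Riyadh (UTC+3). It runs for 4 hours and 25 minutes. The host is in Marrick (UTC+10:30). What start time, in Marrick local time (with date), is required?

Target end time in UTC: 1:10 PM − 3:00 = 10:10 AM on Nov 21.
Subtract 4 hours 25 minutes → start 5:45 AM UTC on Nov 21.
Marrick is UTC+10:30: 5:45 AM + 10:30 = 4:15 PM on Nov 21.

4:15 PM on Nov 21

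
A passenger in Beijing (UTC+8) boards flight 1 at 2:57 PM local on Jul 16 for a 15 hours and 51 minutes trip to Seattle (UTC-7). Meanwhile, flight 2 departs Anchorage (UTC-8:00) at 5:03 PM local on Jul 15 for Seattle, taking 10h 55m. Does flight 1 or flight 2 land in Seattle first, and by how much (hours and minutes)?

Flight 1 in UTC: 2:57 PM − 8:00 = 6:57 AM on Jul 16.
+15 hours and 51 minutes → arrive 10:48 PM UTC on Jul 16.
Flight 2 in UTC: 5:03 PM + 8:00 = 1:03 AM on Jul 16.
+10 hours 55 minutes → arrive 11:58 AM UTC on Jul 16.
Flight 2 lands earlier by 10 hours 50 minutes.

the second, by 10 hours 50 minutes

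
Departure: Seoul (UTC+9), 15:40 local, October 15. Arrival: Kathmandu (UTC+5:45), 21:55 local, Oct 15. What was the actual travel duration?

Departure in UTC: 15:40 − 9:00 = 06:40 on Oct 15.
Arrival in UTC: 21:55 − 5:45 = 16:10 on Oct 15.
Elapsed = 16:10 − 06:40 = 9 hours 30 minutes.

9 hours 30 minutes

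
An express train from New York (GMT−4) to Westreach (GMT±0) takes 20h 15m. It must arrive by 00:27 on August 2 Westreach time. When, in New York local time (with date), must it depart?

00:12 on August 1

Target arrival is already UTC: 00:27 on Aug 2.
Subtract 20 hours 15 minutes → departure 04:12 UTC on Aug 1.
New York is UTC−4:00: 04:12 − 4:00 = 00:12 on Aug 1.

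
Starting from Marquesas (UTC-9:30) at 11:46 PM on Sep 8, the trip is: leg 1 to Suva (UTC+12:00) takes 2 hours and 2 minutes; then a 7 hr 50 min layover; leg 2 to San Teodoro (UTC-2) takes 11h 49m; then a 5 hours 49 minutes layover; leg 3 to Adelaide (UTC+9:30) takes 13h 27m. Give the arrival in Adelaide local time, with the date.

11:43 AM on Sep 11

Convert departure to UTC: 11:46 PM + 9:30 = 9:16 AM UTC on Sep 9.
Add 2 hours 2 minutes leg 1 → 11:18 AM UTC.
Add 7 hours and 50 minutes layover in Suva → 7:08 PM UTC.
Add 11 hours 49 minutes leg 2 → 6:57 AM UTC (Sep 10).
Add 5 hours and 49 minutes layover in San Teodoro → 12:46 PM UTC.
Add 13 hours 27 minutes leg 3 → 2:13 AM UTC (Sep 11).
Adelaide is UTC+9:30, so local arrival = 2:13 AM + 9:30 = 11:43 AM on Sep 11.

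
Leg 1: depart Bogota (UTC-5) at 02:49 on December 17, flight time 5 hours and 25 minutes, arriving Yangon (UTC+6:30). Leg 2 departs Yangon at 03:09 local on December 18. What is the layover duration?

Convert departure to UTC: 02:49 + 5:00 = 07:49 UTC on Dec 17.
Add 5 hours 25 minutes flight time → 13:14 UTC.
Yangon is UTC+6:30, so local arrival = 13:14 + 6:30 = 19:44 on Dec 17.
Layover = 03:09 − 19:44 (+1 day) = 7 hours 25 minutes.

7 hours 25 minutes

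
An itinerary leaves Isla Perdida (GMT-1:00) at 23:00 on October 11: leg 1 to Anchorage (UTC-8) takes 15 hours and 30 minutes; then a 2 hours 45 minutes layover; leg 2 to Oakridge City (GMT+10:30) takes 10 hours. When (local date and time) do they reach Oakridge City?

14:45 on October 13

Convert departure to UTC: 23:00 + 1:00 = 00:00 UTC on Oct 12.
Add 15 hours 30 minutes leg 1 → 15:30 UTC.
Add 2 hours and 45 minutes layover in Anchorage → 18:15 UTC.
Add 10 hours leg 2 → 04:15 UTC (Oct 13).
Oakridge City is UTC+10:30, so local arrival = 04:15 + 10:30 = 14:45 on Oct 13.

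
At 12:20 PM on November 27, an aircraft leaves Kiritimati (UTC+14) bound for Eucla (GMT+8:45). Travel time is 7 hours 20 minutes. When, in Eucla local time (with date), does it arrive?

Convert departure to UTC: 12:20 PM − 14:00 = 10:20 PM UTC on Nov 26.
Add 7 hours 20 minutes travel time → 5:40 AM UTC (Nov 27).
Eucla is UTC+8:45, so local arrival = 5:40 AM + 8:45 = 2:25 PM on Nov 27.

2:25 PM on Nov 27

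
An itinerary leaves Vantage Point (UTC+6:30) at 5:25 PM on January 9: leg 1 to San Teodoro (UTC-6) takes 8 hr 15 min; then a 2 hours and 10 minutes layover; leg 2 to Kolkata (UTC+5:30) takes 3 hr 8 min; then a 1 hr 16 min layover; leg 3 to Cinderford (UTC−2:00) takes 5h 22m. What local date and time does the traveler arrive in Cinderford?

Convert departure to UTC: 5:25 PM − 6:30 = 10:55 AM UTC on Jan 9.
Add 8 hours and 15 minutes leg 1 → 7:10 PM UTC.
Add 2 hours 10 minutes layover in San Teodoro → 9:20 PM UTC.
Add 3 hours 8 minutes leg 2 → 12:28 AM UTC (Jan 10).
Add 1 hour and 16 minutes layover in Kolkata → 1:44 AM UTC.
Add 5 hours 22 minutes leg 3 → 7:06 AM UTC.
Cinderford is UTC−2:00, so local arrival = 7:06 AM − 2:00 = 5:06 AM on Jan 10.

5:06 AM on January 10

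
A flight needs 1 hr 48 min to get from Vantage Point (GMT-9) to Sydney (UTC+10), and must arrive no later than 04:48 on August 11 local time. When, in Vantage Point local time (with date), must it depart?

08:00 on August 10

Target arrival in UTC: 04:48 − 10:00 = 18:48 on Aug 10.
Subtract 1 hour and 48 minutes → departure 17:00 UTC on Aug 10.
Vantage Point is UTC−9:00: 17:00 − 9:00 = 08:00 on Aug 10.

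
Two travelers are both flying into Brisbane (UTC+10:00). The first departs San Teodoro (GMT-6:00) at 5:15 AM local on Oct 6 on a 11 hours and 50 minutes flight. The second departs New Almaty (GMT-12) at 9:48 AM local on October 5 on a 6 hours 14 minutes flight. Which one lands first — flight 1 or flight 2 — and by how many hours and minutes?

the second, by 19 hours 3 minutes

Flight 1 in UTC: 5:15 AM + 6:00 = 11:15 AM on Oct 6.
+11 hours 50 minutes → arrive 11:05 PM UTC on Oct 6.
Flight 2 in UTC: 9:48 AM + 12:00 = 9:48 PM on Oct 5.
+6 hours 14 minutes → arrive 4:02 AM UTC on Oct 6.
Flight 2 lands earlier by 19 hours 3 minutes.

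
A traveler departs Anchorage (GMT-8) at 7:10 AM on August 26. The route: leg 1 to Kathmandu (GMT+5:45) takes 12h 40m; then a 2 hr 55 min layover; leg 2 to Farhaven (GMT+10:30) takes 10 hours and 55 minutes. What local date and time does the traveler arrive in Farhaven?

4:10 AM on August 28

Convert departure to UTC: 7:10 AM + 8:00 = 3:10 PM UTC on Aug 26.
Add 12 hours 40 minutes leg 1 → 3:50 AM UTC (Aug 27).
Add 2 hours and 55 minutes layover in Kathmandu → 6:45 AM UTC.
Add 10 hours and 55 minutes leg 2 → 5:40 PM UTC.
Farhaven is UTC+10:30, so local arrival = 5:40 PM + 10:30 = 4:10 AM on Aug 28.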